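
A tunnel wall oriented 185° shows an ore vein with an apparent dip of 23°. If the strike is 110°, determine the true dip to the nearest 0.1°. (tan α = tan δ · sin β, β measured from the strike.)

23.7°

β = acute angle between strike 110° and section 185° = 75°.
tan δ = tan α / sin β = tan 23° / sin 75° = 0.4245 / 0.9659 = 0.4394
true dip = arctan 0.4394 = 23.72°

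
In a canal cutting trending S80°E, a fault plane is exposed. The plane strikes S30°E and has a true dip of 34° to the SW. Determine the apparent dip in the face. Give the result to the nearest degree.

27°

Angle between strike (S30°E) and section (S80°E): β = 50°.
tan α = tan 34° × sin 50° = 0.6745 × 0.7660 = 0.5167
apparent dip = arctan 0.5167 = 27.33°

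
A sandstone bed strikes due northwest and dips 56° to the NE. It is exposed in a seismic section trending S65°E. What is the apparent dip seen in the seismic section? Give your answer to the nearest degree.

The strike is due northwest and the section trends S65°E; the acute angle between them is β = 20°.
tan(apparent dip) = tan 56° · sin 20° = 0.5071
α = arctan(0.5071) = 26.89°

27°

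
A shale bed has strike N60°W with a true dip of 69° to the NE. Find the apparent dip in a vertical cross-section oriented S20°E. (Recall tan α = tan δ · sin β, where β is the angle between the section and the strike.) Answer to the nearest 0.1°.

The section lies 40° from the strike.
tan α = tan 69° × sin 40° = 2.6051 × 0.6428 = 1.6745
apparent dip = arctan 1.6745 = 59.15°

59.2°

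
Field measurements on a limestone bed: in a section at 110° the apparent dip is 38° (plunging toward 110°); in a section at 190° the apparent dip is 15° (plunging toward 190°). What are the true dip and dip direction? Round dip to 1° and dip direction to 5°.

true dip 38°, dip direction 120°

Each apparent-dip line lies in the plane. As unit vectors (x east, y north, z up), v₁ plunges 38°→110° and v₂ plunges 15°→190°.
n = v₁ × v₂ = (0.516, -0.295, 0.750) (taken with n_z > 0).
tan δ = √(n_x²+n_y²)/n_z = 0.594/0.750, so δ = 38.4°.
Dip direction = azimuth of (n_x, n_y) = atan2(0.516, -0.295) = 120°.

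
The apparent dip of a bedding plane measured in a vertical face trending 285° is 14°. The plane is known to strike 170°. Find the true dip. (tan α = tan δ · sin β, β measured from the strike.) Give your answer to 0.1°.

The section is 65° from the strike.
tan δ = tan α / sin β = tan 14° / sin 65° = 0.2493 / 0.9063 = 0.2751
δ = arctan(0.2751) = 15.38°

15.4°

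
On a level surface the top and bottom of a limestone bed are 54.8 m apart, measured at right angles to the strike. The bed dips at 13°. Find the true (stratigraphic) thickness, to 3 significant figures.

True thickness t = w · sin(dip) = 54.8 × sin 13°
t = 54.8 × 0.2250 = 12.327 m

12.3 m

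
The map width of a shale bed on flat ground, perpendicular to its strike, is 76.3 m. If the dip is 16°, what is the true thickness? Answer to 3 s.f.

21.0 m

True thickness t = w · sin(dip) = 76.3 × sin 16°
t = 76.3 × 0.2756 = 21.031 m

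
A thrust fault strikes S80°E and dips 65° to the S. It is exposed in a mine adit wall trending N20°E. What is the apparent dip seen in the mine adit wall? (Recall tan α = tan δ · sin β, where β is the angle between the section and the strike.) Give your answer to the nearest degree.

65°

The section lies 80° from the strike.
tan α = tan 65° × sin 80° = 2.1445 × 0.9848 = 2.1119
apparent dip = arctan 2.1119 = 64.66°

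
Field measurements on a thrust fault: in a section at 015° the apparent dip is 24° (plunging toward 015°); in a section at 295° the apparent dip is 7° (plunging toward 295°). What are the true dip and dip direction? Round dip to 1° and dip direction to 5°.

true dip 24°, dip direction 010°

Represent each trace as a vector plunging at its apparent dip toward its trend (east-north-up frame): v₁ = (0.236, 0.882, -0.407), v₂ = (-0.900, 0.419, -0.122).
n = v₁ × v₂ = (0.063, 0.395, 0.893) (taken with n_z > 0).
tan δ = √(n_x²+n_y²)/n_z = 0.400/0.893, so δ = 24.1°.
The horizontal component of n points toward azimuth atan2(n_x, n_y) = 9°, the dip direction.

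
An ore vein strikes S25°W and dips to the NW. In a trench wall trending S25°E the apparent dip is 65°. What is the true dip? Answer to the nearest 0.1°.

70.3°

The section is 50° from the strike.
tan δ = tan α / sin β = tan 65° / sin 50° = 2.1445 / 0.7660 = 2.7995
true dip = arctan 2.7995 = 70.34°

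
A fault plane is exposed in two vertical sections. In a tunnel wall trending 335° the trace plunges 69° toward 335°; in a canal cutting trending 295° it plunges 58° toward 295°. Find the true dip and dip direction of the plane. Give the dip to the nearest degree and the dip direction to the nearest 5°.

true dip 70°, dip direction 350°

Represent each trace as a vector plunging at its apparent dip toward its trend (east-north-up frame): v₁ = (-0.151, 0.325, -0.934), v₂ = (-0.480, 0.224, -0.848).
The plane normal is n = v₁ × v₂ ∝ (-0.066, 0.320, 0.122).
Dip δ = arctan(|n_h|/n_z) = arctan(0.327/0.122) = 69.5°.
Dip direction = azimuth of (n_x, n_y) = atan2(-0.066, 0.320) = 348°.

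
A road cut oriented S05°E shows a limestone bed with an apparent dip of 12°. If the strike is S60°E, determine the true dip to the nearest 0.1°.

The section is 55° from the strike.
tan δ = tan α / sin β = tan 12° / sin 55° = 0.2126 / 0.8192 = 0.2595
δ = arctan(0.2595) = 14.55°

14.5°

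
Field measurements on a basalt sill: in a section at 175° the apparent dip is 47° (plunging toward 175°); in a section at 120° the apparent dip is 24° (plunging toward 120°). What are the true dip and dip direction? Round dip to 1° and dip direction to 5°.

true dip 48°, dip direction 185°

Each apparent-dip line lies in the plane. As unit vectors (x east, y north, z up), v₁ plunges 47°→175° and v₂ plunges 24°→120°.
Cross product v₁ × v₂ gives the pole to the plane: n ∝ (-0.058, -0.554, 0.510).
tan δ = √(n_x²+n_y²)/n_z = 0.557/0.510, so δ = 47.5°.
Dip direction = azimuth of (n_x, n_y) = atan2(-0.058, -0.554) = 186°.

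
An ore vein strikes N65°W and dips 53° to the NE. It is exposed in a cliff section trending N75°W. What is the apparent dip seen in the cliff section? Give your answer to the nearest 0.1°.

13.0°

The section lies 10° from the strike.
tan α = tan 53° × sin 10° = 1.3270 × 0.1736 = 0.2304
α = arctan(0.2304) = 12.98°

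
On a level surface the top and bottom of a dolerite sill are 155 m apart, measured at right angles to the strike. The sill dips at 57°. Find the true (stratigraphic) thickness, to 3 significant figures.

130 m

True thickness t = w · sin(dip) = 155 × sin 57°
t = 155 × 0.8387 = 129.994 m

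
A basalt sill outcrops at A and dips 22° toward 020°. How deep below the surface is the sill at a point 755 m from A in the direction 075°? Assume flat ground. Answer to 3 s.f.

The hole lies 55° from the dip direction, so the down-dip offset is 755 × cos 55° = 433.05 m.
Depth = down-dip offset × tan(dip) = 433.05 × tan 22° = 433.05 × 0.4040
Depth = 174.96 m

175 m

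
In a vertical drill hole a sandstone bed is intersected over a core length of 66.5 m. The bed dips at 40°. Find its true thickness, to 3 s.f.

50.9 m

True thickness t = h · cos(dip) = 66.5 × cos 40°
t = 66.5 × 0.7660 = 50.942 m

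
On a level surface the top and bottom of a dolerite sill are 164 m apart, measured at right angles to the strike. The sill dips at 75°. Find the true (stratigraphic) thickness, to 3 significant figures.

True thickness t = w · sin(dip) = 164 × sin 75°
t = 164 × 0.9659 = 158.412 m

158 m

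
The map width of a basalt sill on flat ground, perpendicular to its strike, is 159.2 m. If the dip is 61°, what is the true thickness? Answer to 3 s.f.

139 m

True thickness t = w · sin(dip) = 159.2 × sin 61°
t = 159.2 × 0.8746 = 139.239 m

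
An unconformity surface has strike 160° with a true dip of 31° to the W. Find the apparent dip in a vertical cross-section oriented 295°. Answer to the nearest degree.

23°

The strike is 160° and the section trends 295°; the acute angle between them is β = 45°.
tan α = tan 31° × sin 45° = 0.6009 × 0.7071 = 0.4249
apparent dip = arctan 0.4249 = 23.02°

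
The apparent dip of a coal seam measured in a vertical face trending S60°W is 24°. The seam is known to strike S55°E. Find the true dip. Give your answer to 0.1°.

26.2°

The section is 65° from the strike.
tan(true dip) = tan 24° / sin 65° = 0.4913
δ = arctan(0.4913) = 26.16°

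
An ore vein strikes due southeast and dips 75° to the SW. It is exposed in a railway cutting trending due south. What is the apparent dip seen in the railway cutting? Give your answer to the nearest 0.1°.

Angle between strike (due southeast) and section (due south): β = 45°.
tan α = tan 75° × sin 45° = 3.7321 × 0.7071 = 2.6390
α = arctan(2.6390) = 69.25°

69.2°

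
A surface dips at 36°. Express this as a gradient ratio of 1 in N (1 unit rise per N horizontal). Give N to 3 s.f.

1 in 1.38

1 : N means tan θ = 1/N, so N = 1/tan 36° = 1/0.7265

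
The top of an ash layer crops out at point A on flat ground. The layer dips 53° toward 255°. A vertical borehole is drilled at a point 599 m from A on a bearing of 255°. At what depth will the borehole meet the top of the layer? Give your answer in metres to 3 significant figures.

The hole is directly down-dip from the outcrop, so the down-dip offset is 599 m.
Depth = down-dip offset × tan(dip) = 599.00 × tan 53° = 599.00 × 1.3270
Depth = 794.90 m

795 m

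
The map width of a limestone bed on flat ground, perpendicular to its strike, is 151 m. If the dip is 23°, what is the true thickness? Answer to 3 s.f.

59.0 m

True thickness t = w · sin(dip) = 151 × sin 23°
t = 151 × 0.3907 = 59.000 m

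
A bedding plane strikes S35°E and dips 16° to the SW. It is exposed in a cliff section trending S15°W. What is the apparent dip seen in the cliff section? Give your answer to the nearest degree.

12°

The strike is S35°E and the section trends S15°W; the acute angle between them is β = 50°.
tan(apparent dip) = tan 16° · sin 50° = 0.2197
apparent dip = arctan 0.2197 = 12.39°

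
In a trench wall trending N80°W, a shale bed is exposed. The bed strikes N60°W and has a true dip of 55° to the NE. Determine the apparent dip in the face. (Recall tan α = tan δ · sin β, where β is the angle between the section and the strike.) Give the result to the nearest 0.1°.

26.0°

The section lies 20° from the strike.
tan α = tan 55° × sin 20° = 1.4281 × 0.3420 = 0.4885
α = arctan(0.4885) = 26.03°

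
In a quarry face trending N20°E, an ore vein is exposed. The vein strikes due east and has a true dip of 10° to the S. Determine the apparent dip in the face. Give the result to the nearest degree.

The section lies 70° from the strike.
tan α = tan 10° × sin 70° = 0.1763 × 0.9397 = 0.1657
apparent dip = arctan 0.1657 = 9.41°

9°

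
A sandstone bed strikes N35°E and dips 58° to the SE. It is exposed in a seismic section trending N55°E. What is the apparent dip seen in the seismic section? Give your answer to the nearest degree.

The section lies 20° from the strike.
tan(apparent dip) = tan 58° · sin 20° = 0.5473
α = arctan(0.5473) = 28.69°

29°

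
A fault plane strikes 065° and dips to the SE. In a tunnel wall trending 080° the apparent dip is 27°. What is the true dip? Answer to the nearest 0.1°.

β = acute angle between strike 065° and section 080° = 15°.
tan(true dip) = tan 27° / sin 15° = 1.9687
δ = arctan(1.9687) = 63.07°

63.1°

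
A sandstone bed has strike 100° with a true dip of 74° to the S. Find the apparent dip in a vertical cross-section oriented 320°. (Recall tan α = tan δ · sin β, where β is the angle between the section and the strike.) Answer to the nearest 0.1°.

66.0°

The section lies 40° from the strike.
tan(apparent dip) = tan 74° · sin 40° = 2.2417
α = arctan(2.2417) = 65.96°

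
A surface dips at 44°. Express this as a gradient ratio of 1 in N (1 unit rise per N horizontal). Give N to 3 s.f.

1 in 1.04

1 : N means tan θ = 1/N, so N = 1/tan 44° = 1/0.9657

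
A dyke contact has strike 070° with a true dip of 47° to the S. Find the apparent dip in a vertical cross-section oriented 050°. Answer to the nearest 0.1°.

Angle between strike (070°) and section (050°): β = 20°.
tan α = tan 47° × sin 20° = 1.0724 × 0.3420 = 0.3668
apparent dip = arctan 0.3668 = 20.14°

20.1°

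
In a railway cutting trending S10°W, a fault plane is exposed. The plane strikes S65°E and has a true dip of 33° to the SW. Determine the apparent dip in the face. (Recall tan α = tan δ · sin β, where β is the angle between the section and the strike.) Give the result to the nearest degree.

32°

Angle between strike (S65°E) and section (S10°W): β = 75°.
tan α = tan 33° × sin 75° = 0.6494 × 0.9659 = 0.6273
apparent dip = arctan 0.6273 = 32.10°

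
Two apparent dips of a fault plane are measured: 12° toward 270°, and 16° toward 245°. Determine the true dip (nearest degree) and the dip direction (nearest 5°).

Each apparent-dip line lies in the plane. As unit vectors (x east, y north, z up), v₁ plunges 12°→270° and v₂ plunges 16°→245°.
n = v₁ × v₂ = (-0.084, -0.088, 0.397) (taken with n_z > 0).
Dip δ = arctan(|n_h|/n_z) = arctan(0.122/0.397) = 17.1°.
Dip direction = atan2(-0.084, -0.088) = 224° (azimuth of n's horizontal projection).

true dip 17°, dip direction 225°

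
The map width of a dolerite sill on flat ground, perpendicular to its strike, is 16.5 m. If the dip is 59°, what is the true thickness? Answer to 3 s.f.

14.1 m

True thickness t = w · sin(dip) = 16.5 × sin 59°
t = 16.5 × 0.8572 = 14.143 m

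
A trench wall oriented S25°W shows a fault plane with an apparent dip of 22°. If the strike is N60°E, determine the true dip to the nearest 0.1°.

35.2°

The section is 35° from the strike.
tan δ = tan α / sin β = tan 22° / sin 35° = 0.4040 / 0.5736 = 0.7044
true dip = arctan 0.7044 = 35.16°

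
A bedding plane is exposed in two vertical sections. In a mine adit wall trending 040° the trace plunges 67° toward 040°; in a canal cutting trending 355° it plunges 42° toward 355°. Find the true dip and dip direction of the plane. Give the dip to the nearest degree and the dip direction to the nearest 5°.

Each apparent-dip line lies in the plane. As unit vectors (x east, y north, z up), v₁ plunges 67°→040° and v₂ plunges 42°→355°.
The plane normal is n = v₁ × v₂ ∝ (0.481, 0.228, 0.205).
True dip = arccos(n_z / |n|) = arccos(0.3599) = 68.9°.
Dip direction = azimuth of (n_x, n_y) = atan2(0.481, 0.228) = 65°.

true dip 69°, dip direction 065°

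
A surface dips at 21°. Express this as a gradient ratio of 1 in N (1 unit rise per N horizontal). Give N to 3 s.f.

1 in 2.61

1 : N means tan θ = 1/N, so N = 1/tan 21° = 1/0.3839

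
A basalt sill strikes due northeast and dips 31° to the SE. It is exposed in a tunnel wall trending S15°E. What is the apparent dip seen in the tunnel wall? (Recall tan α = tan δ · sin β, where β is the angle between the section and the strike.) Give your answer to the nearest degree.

The strike is due northeast and the section trends S15°E; the acute angle between them is β = 60°.
tan(apparent dip) = tan 31° · sin 60° = 0.5204
α = arctan(0.5204) = 27.49°

27°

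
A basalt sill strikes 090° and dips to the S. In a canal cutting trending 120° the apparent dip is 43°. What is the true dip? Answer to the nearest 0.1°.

The section is 30° from the strike.
tan δ = tan α / sin β = tan 43° / sin 30° = 0.9325 / 0.5000 = 1.8650
δ = arctan(1.8650) = 61.80°

61.8°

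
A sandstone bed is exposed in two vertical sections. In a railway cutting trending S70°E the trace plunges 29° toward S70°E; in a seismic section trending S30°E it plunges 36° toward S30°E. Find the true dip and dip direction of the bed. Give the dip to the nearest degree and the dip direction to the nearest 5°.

Each apparent-dip line lies in the plane. As unit vectors (x east, y north, z up), v₁ plunges 29°→S70°E and v₂ plunges 36°→S30°E.
n = v₁ × v₂ = (0.164, -0.287, 0.455) (taken with n_z > 0).
True dip = arccos(n_z / |n|) = arccos(0.8090) = 36.0°.
Dip direction = azimuth of (n_x, n_y) = atan2(0.164, -0.287) = 150°.

true dip 36°, dip direction 150°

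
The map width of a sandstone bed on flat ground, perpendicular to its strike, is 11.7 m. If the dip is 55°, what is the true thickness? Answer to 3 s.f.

True thickness t = w · sin(dip) = 11.7 × sin 55°
t = 11.7 × 0.8192 = 9.584 m

9.58 m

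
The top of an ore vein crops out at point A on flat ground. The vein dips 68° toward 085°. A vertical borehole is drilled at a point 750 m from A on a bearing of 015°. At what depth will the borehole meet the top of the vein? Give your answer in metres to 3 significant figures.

The hole lies 70° from the dip direction, so the down-dip offset is 750 × cos 70° = 256.52 m.
Depth = down-dip offset × tan(dip) = 256.52 × tan 68° = 256.52 × 2.4751
Depth = 634.90 m

635 m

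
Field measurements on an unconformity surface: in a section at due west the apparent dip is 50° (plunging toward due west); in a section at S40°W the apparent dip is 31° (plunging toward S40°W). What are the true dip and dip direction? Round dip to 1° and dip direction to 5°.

Represent each trace as a vector plunging at its apparent dip toward its trend (east-north-up frame): v₁ = (-0.643, -0.000, -0.766), v₂ = (-0.551, -0.657, -0.515).
The plane normal is n = v₁ × v₂ ∝ (-0.503, 0.091, 0.422).
True dip = arccos(n_z / |n|) = arccos(0.6367) = 50.5°.
The horizontal component of n points toward azimuth atan2(n_x, n_y) = 280°, the dip direction.

true dip 50°, dip direction 280°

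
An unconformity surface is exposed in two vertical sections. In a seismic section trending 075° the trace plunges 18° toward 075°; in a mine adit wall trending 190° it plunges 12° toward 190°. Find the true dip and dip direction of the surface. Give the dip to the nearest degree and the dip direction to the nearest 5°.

true dip 27°, dip direction 125°

Each apparent-dip line lies in the plane. As unit vectors (x east, y north, z up), v₁ plunges 18°→075° and v₂ plunges 12°→190°.
Cross product v₁ × v₂ gives the pole to the plane: n ∝ (0.349, -0.243, 0.843).
tan δ = √(n_x²+n_y²)/n_z = 0.425/0.843, so δ = 26.8°.
Dip direction = atan2(0.349, -0.243) = 125° (azimuth of n's horizontal projection).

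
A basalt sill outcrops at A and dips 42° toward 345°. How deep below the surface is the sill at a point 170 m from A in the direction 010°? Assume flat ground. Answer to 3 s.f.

139 m

The hole lies 25° from the dip direction, so the down-dip offset is 170 × cos 25° = 154.07 m.
Depth = down-dip offset × tan(dip) = 154.07 × tan 42° = 154.07 × 0.9004
Depth = 138.73 m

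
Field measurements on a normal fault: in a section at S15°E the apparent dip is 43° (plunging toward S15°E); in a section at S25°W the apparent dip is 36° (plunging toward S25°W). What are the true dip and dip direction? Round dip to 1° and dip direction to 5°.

true dip 43°, dip direction 165°

Represent each trace as a vector plunging at its apparent dip toward its trend (east-north-up frame): v₁ = (0.189, -0.706, -0.682), v₂ = (-0.342, -0.733, -0.588).
The plane normal is n = v₁ × v₂ ∝ (0.085, -0.344, 0.380).
True dip = arccos(n_z / |n|) = arccos(0.7313) = 43.0°.
The horizontal component of n points toward azimuth atan2(n_x, n_y) = 166°, the dip direction.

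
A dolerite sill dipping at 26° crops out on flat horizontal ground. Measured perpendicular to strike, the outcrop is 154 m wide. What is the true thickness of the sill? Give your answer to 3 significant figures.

True thickness t = w · sin(dip) = 154 × sin 26°
t = 154 × 0.4384 = 67.509 m

67.5 m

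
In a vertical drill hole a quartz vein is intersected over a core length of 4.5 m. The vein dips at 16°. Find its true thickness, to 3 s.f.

4.33 m

True thickness t = h · cos(dip) = 4.5 × cos 16°
t = 4.5 × 0.9613 = 4.326 m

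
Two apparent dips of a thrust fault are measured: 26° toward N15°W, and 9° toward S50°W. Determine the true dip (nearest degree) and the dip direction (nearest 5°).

The two traces are lines in the plane: v₁ = (sin 345°·cos 26°, cos 345°·cos 26°, −sin 26°), v₂ = (sin 230°·cos 9°, cos 230°·cos 9°, −sin 9°).
The plane normal is n = v₁ × v₂ ∝ (-0.414, 0.295, 0.805).
True dip = arccos(n_z / |n|) = arccos(0.8453) = 32.3°.
The horizontal component of n points toward azimuth atan2(n_x, n_y) = 305°, the dip direction.

true dip 32°, dip direction 305°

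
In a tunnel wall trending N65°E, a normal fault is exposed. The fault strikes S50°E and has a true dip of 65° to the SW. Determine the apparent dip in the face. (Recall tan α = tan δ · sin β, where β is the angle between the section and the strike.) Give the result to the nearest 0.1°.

62.8°

The section lies 65° from the strike.
tan α = tan 65° × sin 65° = 2.1445 × 0.9063 = 1.9436
α = arctan(1.9436) = 62.77°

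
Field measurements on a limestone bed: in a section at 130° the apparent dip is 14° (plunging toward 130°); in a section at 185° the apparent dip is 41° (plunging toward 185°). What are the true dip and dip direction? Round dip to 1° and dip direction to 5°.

Represent each trace as a vector plunging at its apparent dip toward its trend (east-north-up frame): v₁ = (0.743, -0.624, -0.242), v₂ = (-0.066, -0.752, -0.656).
Cross product v₁ × v₂ gives the pole to the plane: n ∝ (-0.227, -0.504, 0.600).
True dip = arccos(n_z / |n|) = arccos(0.7356) = 42.6°.
Dip direction = azimuth of (n_x, n_y) = atan2(-0.227, -0.504) = 204°.

true dip 43°, dip direction 205°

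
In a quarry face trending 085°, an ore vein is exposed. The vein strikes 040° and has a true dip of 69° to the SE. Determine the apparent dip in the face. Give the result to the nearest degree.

62°

The strike is 040° and the section trends 085°; the acute angle between them is β = 45°.
tan(apparent dip) = tan 69° · sin 45° = 1.8421
α = arctan(1.8421) = 61.50°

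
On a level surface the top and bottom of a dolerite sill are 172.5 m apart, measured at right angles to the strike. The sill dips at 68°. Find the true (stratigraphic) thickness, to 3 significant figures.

160 m

True thickness t = w · sin(dip) = 172.5 × sin 68°
t = 172.5 × 0.9272 = 159.939 m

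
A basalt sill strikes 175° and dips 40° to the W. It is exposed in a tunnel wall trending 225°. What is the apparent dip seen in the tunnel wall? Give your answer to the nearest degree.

33°

The section lies 50° from the strike.
tan(apparent dip) = tan 40° · sin 50° = 0.6428
α = arctan(0.6428) = 32.73°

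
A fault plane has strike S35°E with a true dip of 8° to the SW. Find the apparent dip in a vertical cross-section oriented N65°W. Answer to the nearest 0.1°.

4.0°

Angle between strike (S35°E) and section (N65°W): β = 30°.
tan(apparent dip) = tan 8° · sin 30° = 0.0703
α = arctan(0.0703) = 4.02°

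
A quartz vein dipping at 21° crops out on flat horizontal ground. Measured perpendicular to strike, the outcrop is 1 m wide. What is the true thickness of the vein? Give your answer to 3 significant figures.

0.358 m

True thickness t = w · sin(dip) = 1 × sin 21°
t = 1 × 0.3584 = 0.358 m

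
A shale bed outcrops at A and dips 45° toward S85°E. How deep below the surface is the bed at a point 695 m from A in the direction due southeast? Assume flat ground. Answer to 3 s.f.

The hole lies 40° from the dip direction, so the down-dip offset is 695 × cos 40° = 532.40 m.
Depth = down-dip offset × tan(dip) = 532.40 × tan 45° = 532.40 × 1.0000
Depth = 532.40 m

532 m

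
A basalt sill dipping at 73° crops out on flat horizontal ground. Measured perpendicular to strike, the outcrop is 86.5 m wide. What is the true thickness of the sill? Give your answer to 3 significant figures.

82.7 m

True thickness t = w · sin(dip) = 86.5 × sin 73°
t = 86.5 × 0.9563 = 82.720 m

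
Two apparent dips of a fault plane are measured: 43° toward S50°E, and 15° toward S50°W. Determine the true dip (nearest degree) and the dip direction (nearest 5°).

true dip 46°, dip direction 155°

The two traces are lines in the plane: v₁ = (sin 130°·cos 43°, cos 130°·cos 43°, −sin 43°), v₂ = (sin 230°·cos 15°, cos 230°·cos 15°, −sin 15°).
n = v₁ × v₂ = (0.302, -0.650, 0.696) (taken with n_z > 0).
True dip = arccos(n_z / |n|) = arccos(0.6967) = 45.8°.
Dip direction = atan2(0.302, -0.650) = 155° (azimuth of n's horizontal projection).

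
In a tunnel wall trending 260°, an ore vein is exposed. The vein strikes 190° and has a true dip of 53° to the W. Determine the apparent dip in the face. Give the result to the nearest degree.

51°

Angle between strike (190°) and section (260°): β = 70°.
tan α = tan 53° × sin 70° = 1.3270 × 0.9397 = 1.2470
apparent dip = arctan 1.2470 = 51.27°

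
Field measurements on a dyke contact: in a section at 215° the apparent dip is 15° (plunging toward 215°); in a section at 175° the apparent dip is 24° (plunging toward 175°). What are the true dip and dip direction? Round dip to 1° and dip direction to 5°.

The two traces are lines in the plane: v₁ = (sin 215°·cos 15°, cos 215°·cos 15°, −sin 15°), v₂ = (sin 175°·cos 24°, cos 175°·cos 24°, −sin 24°).
The plane normal is n = v₁ × v₂ ∝ (0.086, -0.246, 0.567).
tan δ = √(n_x²+n_y²)/n_z = 0.261/0.567, so δ = 24.7°.
Dip direction = atan2(0.086, -0.246) = 161° (azimuth of n's horizontal projection).

true dip 25°, dip direction 160°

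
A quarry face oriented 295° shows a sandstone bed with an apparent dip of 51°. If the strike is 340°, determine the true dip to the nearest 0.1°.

60.2°

The section is 45° from the strike.
tan δ = tan α / sin β = tan 51° / sin 45° = 1.2349 / 0.7071 = 1.7464
δ = arctan(1.7464) = 60.20°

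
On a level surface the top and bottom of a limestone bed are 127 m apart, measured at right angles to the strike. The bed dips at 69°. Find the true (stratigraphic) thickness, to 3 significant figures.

True thickness t = w · sin(dip) = 127 × sin 69°
t = 127 × 0.9336 = 118.565 m

119 m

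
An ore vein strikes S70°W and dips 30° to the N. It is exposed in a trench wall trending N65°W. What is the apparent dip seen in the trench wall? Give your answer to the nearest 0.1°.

22.2°

The section lies 45° from the strike.
tan(apparent dip) = tan 30° · sin 45° = 0.4082
apparent dip = arctan 0.4082 = 22.21°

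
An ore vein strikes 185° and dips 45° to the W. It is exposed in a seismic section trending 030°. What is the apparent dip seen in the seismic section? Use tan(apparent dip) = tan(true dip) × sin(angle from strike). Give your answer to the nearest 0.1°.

The section lies 25° from the strike.
tan(apparent dip) = tan 45° · sin 25° = 0.4226
α = arctan(0.4226) = 22.91°

22.9°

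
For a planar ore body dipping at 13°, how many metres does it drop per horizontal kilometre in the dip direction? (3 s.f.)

drop per km = 1000 × tan 13° = 1000 × 0.2309

231 m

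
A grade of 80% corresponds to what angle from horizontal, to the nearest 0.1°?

tan θ = 80/100 = 0.8000
θ = arctan(0.8000) = 38.66°

38.7°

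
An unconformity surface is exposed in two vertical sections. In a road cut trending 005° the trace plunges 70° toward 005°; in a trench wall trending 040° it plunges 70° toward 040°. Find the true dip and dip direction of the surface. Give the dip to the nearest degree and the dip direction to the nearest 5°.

The two traces are lines in the plane: v₁ = (sin 5°·cos 70°, cos 5°·cos 70°, −sin 70°), v₂ = (sin 40°·cos 70°, cos 40°·cos 70°, −sin 70°).
The plane normal is n = v₁ × v₂ ∝ (0.074, 0.179, 0.067).
True dip = arccos(n_z / |n|) = arccos(0.3279) = 70.9°.
Dip direction = atan2(0.074, 0.179) = 22° (azimuth of n's horizontal projection).

true dip 71°, dip direction 020°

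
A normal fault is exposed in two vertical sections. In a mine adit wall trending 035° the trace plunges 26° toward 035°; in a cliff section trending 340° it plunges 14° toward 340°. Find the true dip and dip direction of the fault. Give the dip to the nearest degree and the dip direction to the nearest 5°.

true dip 26°, dip direction 040°

The two traces are lines in the plane: v₁ = (sin 35°·cos 26°, cos 35°·cos 26°, −sin 26°), v₂ = (sin 340°·cos 14°, cos 340°·cos 14°, −sin 14°).
n = v₁ × v₂ = (0.222, 0.270, 0.714) (taken with n_z > 0).
tan δ = √(n_x²+n_y²)/n_z = 0.349/0.714, so δ = 26.1°.
Dip direction = atan2(0.222, 0.270) = 39° (azimuth of n's horizontal projection).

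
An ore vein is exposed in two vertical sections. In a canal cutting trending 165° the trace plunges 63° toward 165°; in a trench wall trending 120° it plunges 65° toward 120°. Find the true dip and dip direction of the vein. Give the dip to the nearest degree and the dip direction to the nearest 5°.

true dip 66°, dip direction 135°

The two traces are lines in the plane: v₁ = (sin 165°·cos 63°, cos 165°·cos 63°, −sin 63°), v₂ = (sin 120°·cos 65°, cos 120°·cos 65°, −sin 65°).
Cross product v₁ × v₂ gives the pole to the plane: n ∝ (0.209, -0.220, 0.136).
True dip = arccos(n_z / |n|) = arccos(0.4083) = 65.9°.
The horizontal component of n points toward azimuth atan2(n_x, n_y) = 136°, the dip direction.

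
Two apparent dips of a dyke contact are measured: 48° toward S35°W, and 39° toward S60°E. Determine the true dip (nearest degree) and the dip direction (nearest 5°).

true dip 55°, dip direction 175°

Represent each trace as a vector plunging at its apparent dip toward its trend (east-north-up frame): v₁ = (-0.384, -0.548, -0.743), v₂ = (0.673, -0.389, -0.629).
The plane normal is n = v₁ × v₂ ∝ (0.056, -0.742, 0.518).
tan δ = √(n_x²+n_y²)/n_z = 0.744/0.518, so δ = 55.1°.
Dip direction = azimuth of (n_x, n_y) = atan2(0.056, -0.742) = 176°.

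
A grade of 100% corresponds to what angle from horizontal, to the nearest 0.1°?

45.0°

tan θ = 100/100 = 1.0000
θ = arctan(1.0000) = 45.00°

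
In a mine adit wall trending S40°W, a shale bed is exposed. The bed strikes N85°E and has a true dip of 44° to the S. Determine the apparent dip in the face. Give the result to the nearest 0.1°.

34.3°

Angle between strike (N85°E) and section (S40°W): β = 45°.
tan(apparent dip) = tan 44° · sin 45° = 0.6828
α = arctan(0.6828) = 34.33°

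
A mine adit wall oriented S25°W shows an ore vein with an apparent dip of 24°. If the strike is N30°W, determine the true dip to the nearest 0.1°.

β = acute angle between strike N30°W and section S25°W = 55°.
tan(true dip) = tan 24° / sin 55° = 0.5435
δ = arctan(0.5435) = 28.53°

28.5°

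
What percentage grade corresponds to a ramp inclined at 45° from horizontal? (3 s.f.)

grade % = 100 × tan 45° = 100 × 1.0000

100%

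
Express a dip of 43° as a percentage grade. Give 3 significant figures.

grade % = 100 × tan 43° = 100 × 0.9325

93.3%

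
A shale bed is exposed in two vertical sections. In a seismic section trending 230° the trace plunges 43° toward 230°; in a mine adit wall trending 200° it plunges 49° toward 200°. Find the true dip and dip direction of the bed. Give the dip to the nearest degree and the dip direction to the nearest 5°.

The two traces are lines in the plane: v₁ = (sin 230°·cos 43°, cos 230°·cos 43°, −sin 43°), v₂ = (sin 200°·cos 49°, cos 200°·cos 49°, −sin 49°).
The plane normal is n = v₁ × v₂ ∝ (-0.066, -0.270, 0.240).
Dip δ = arctan(|n_h|/n_z) = arctan(0.278/0.240) = 49.2°.
Dip direction = azimuth of (n_x, n_y) = atan2(-0.066, -0.270) = 194°.

true dip 49°, dip direction 195°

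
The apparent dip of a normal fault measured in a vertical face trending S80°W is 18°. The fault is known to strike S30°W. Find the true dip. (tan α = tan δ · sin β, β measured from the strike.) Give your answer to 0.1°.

23.0°

β = acute angle between strike S30°W and section S80°W = 50°.
tan δ = tan α / sin β = tan 18° / sin 50° = 0.3249 / 0.7660 = 0.4242
δ = arctan(0.4242) = 22.98°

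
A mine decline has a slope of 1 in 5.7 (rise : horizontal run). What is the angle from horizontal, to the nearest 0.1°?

10.0°

tan θ = 1/5.7 = 0.1754
θ = arctan(0.1754) = 9.95°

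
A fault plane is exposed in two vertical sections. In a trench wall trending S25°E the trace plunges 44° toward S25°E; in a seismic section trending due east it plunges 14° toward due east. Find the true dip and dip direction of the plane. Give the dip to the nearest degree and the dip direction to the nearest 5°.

true dip 44°, dip direction 165°

Represent each trace as a vector plunging at its apparent dip toward its trend (east-north-up frame): v₁ = (0.304, -0.652, -0.695), v₂ = (0.970, 0.000, -0.242).
n = v₁ × v₂ = (0.158, -0.600, 0.633) (taken with n_z > 0).
True dip = arccos(n_z / |n|) = arccos(0.7137) = 44.5°.
The horizontal component of n points toward azimuth atan2(n_x, n_y) = 165°, the dip direction.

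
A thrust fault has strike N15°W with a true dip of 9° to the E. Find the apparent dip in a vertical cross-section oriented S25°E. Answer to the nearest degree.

The section lies 10° from the strike.
tan α = tan 9° × sin 10° = 0.1584 × 0.1736 = 0.0275
apparent dip = arctan 0.0275 = 1.58°

2°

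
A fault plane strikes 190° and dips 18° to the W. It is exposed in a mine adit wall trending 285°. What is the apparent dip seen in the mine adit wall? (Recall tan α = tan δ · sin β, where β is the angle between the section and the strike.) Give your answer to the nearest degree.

18°

The section lies 85° from the strike.
tan α = tan 18° × sin 85° = 0.3249 × 0.9962 = 0.3237
α = arctan(0.3237) = 17.94°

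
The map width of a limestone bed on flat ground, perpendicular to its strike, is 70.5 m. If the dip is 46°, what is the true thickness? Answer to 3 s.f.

True thickness t = w · sin(dip) = 70.5 × sin 46°
t = 70.5 × 0.7193 = 50.713 m

50.7 m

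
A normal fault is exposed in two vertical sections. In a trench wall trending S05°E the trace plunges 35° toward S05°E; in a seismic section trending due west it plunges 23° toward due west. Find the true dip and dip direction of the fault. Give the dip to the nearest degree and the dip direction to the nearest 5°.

The two traces are lines in the plane: v₁ = (sin 175°·cos 35°, cos 175°·cos 35°, −sin 35°), v₂ = (sin 270°·cos 23°, cos 270°·cos 23°, −sin 23°).
The plane normal is n = v₁ × v₂ ∝ (-0.319, -0.556, 0.751).
True dip = arccos(n_z / |n|) = arccos(0.7608) = 40.5°.
The horizontal component of n points toward azimuth atan2(n_x, n_y) = 210°, the dip direction.

true dip 40°, dip direction 210°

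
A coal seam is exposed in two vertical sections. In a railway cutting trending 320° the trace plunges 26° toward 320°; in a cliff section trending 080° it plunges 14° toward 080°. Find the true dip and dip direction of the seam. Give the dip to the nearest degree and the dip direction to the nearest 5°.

true dip 37°, dip direction 010°

Represent each trace as a vector plunging at its apparent dip toward its trend (east-north-up frame): v₁ = (-0.578, 0.689, -0.438), v₂ = (0.956, 0.168, -0.242).
n = v₁ × v₂ = (0.093, 0.559, 0.755) (taken with n_z > 0).
Dip δ = arctan(|n_h|/n_z) = arctan(0.566/0.755) = 36.9°.
Dip direction = azimuth of (n_x, n_y) = atan2(0.093, 0.559) = 9°.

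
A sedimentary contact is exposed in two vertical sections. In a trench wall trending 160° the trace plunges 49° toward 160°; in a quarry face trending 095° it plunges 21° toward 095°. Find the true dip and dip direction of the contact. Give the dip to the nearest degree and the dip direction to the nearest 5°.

true dip 49°, dip direction 165°

Represent each trace as a vector plunging at its apparent dip toward its trend (east-north-up frame): v₁ = (0.224, -0.616, -0.755), v₂ = (0.930, -0.081, -0.358).
The plane normal is n = v₁ × v₂ ∝ (0.160, -0.621, 0.555).
True dip = arccos(n_z / |n|) = arccos(0.6543) = 49.1°.
The horizontal component of n points toward azimuth atan2(n_x, n_y) = 166°, the dip direction.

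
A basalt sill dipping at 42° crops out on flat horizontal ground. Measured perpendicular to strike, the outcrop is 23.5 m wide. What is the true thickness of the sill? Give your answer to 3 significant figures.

True thickness t = w · sin(dip) = 23.5 × sin 42°
t = 23.5 × 0.6691 = 15.725 m

15.7 m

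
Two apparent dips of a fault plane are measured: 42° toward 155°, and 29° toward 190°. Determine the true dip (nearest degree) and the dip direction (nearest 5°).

Each apparent-dip line lies in the plane. As unit vectors (x east, y north, z up), v₁ plunges 42°→155° and v₂ plunges 29°→190°.
The plane normal is n = v₁ × v₂ ∝ (0.250, -0.254, 0.373).
tan δ = √(n_x²+n_y²)/n_z = 0.356/0.373, so δ = 43.7°.
The horizontal component of n points toward azimuth atan2(n_x, n_y) = 135°, the dip direction.

true dip 44°, dip direction 135°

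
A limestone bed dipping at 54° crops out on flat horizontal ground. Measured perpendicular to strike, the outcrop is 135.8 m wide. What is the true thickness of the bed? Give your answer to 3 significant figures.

110 m

True thickness t = w · sin(dip) = 135.8 × sin 54°
t = 135.8 × 0.8090 = 109.865 m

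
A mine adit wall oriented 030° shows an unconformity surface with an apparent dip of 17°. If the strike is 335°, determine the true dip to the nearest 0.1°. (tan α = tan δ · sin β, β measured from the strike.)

β = acute angle between strike 335° and section 030° = 55°.
tan δ = tan α / sin β = tan 17° / sin 55° = 0.3057 / 0.8192 = 0.3732
true dip = arctan 0.3732 = 20.47°

20.5°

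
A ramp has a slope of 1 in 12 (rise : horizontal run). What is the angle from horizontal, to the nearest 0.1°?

tan θ = 1/12 = 0.0833
θ = arctan(0.0833) = 4.76°

4.8°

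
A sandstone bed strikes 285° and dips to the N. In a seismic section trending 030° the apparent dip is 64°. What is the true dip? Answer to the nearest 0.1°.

64.8°

β = acute angle between strike 285° and section 030° = 75°.
tan(true dip) = tan 64° / sin 75° = 2.1226
true dip = arctan 2.1226 = 64.77°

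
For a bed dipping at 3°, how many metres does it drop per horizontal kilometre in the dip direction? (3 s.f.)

drop per km = 1000 × tan 3° = 1000 × 0.0524

52.4 m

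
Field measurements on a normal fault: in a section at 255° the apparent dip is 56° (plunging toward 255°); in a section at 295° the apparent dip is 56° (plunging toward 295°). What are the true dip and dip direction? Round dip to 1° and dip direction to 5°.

true dip 58°, dip direction 275°

Each apparent-dip line lies in the plane. As unit vectors (x east, y north, z up), v₁ plunges 56°→255° and v₂ plunges 56°→295°.
The plane normal is n = v₁ × v₂ ∝ (-0.316, 0.028, 0.201).
True dip = arccos(n_z / |n|) = arccos(0.5354) = 57.6°.
Dip direction = atan2(-0.316, 0.028) = 275° (azimuth of n's horizontal projection).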